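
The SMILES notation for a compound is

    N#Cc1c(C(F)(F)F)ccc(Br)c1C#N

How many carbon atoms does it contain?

Count every carbon token in the SMILES (each C, including those in ring-closure positions and inside branches).
Carbon count: 9.

9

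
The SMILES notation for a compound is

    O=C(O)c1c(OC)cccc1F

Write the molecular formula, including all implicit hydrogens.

C8H7FO3

Walk through each heavy atom and fill implicit hydrogens from standard valence (C 4, N 3, O 2, S 2, halogen 1); for lowercase aromatic atoms, an aromatic c carries 1 H when it has two neighbours and 0 H with three, and aromatic n carries 0 H:
  atom 1: O, bond orders sum to 2 (valence 2) → 0 H
  atom 2: C, bond orders sum to 4 (valence 4) → 0 H
  atom 3: O, bond orders sum to 1 (valence 2) → 1 H
  atom 4: aromatic c, 3 neighbours → 0 H
  atom 5: aromatic c, 3 neighbours → 0 H
  atom 6: O, bond orders sum to 2 (valence 2) → 0 H
  atom 7: C, bond orders sum to 1 (valence 4) → 3 H
  atom 8: aromatic c, 2 neighbours → 1 H
  atom 9: aromatic c, 2 neighbours → 1 H
  atom 10: aromatic c, 2 neighbours → 1 H
  atom 11: aromatic c, 3 neighbours → 0 H
  atom 12: F (halogen, monovalent) → 0 H
Totals → C:8, H:7, F:1, O:3.
In Hill order: C8H7FO3.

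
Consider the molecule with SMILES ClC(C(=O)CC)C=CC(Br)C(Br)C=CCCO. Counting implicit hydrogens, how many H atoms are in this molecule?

Walk through each heavy atom and fill implicit hydrogens from standard valence (C 4, N 3, O 2, S 2, halogen 1):
  atom 1: Cl (halogen, monovalent) → 0 H
  atom 2: C, bond orders sum to 3 (valence 4) → 1 H
  atom 3: C, bond orders sum to 4 (valence 4) → 0 H
  atom 4: O, bond orders sum to 2 (valence 2) → 0 H
  atom 5: C, bond orders sum to 2 (valence 4) → 2 H
  atom 6: C, bond orders sum to 1 (valence 4) → 3 H
  atom 7: C, bond orders sum to 3 (valence 4) → 1 H
  atom 8: C, bond orders sum to 3 (valence 4) → 1 H
  atom 9: C, bond orders sum to 3 (valence 4) → 1 H
  atom 10: Br (halogen, monovalent) → 0 H
  atom 11: C, bond orders sum to 3 (valence 4) → 1 H
  atom 12: Br (halogen, monovalent) → 0 H
  atom 13: C, bond orders sum to 3 (valence 4) → 1 H
  atom 14: C, bond orders sum to 3 (valence 4) → 1 H
  atom 15: C, bond orders sum to 2 (valence 4) → 2 H
  atom 16: C, bond orders sum to 2 (valence 4) → 2 H
  atom 17: O, bond orders sum to 1 (valence 2) → 1 H
Total hydrogens: 17.

17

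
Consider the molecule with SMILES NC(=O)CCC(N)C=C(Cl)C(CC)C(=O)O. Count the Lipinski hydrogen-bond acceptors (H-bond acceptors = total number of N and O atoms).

N atoms: 2; O atoms: 3.
Lipinski HBA = 2 + 3 = 5.

5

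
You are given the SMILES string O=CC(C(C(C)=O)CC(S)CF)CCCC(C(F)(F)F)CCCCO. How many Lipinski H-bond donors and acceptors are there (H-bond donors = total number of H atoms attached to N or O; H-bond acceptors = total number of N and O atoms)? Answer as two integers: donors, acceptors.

1, 3

Donors: find every N or O and count the H atoms it carries.
  atom 1 (O): bond orders sum to 2 → 0 H
  atom 7 (O): bond orders sum to 2 → 0 H
  atom 25 (O): bond orders sum to 1 → 1 H
Lipinski HBD = 1.
Acceptors: N atoms = 0, O atoms = 3 → HBA = 3.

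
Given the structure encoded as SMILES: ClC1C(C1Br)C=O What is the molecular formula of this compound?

C4H4BrClO

Walk through each heavy atom and fill implicit hydrogens from standard valence (C 4, N 3, O 2, S 2, halogen 1):
  atom 1: Cl (halogen, monovalent) → 0 H
  atom 2: C, bond orders sum to 3 (valence 4) → 1 H
  atom 3: C, bond orders sum to 3 (valence 4) → 1 H
  atom 4: C, bond orders sum to 3 (valence 4) → 1 H
  atom 5: Br (halogen, monovalent) → 0 H
  atom 6: C, bond orders sum to 3 (valence 4) → 1 H
  atom 7: O, bond orders sum to 2 (valence 2) → 0 H
Totals → C:4, H:4, Br:1, Cl:1, O:1.
In Hill order: C4H4BrClO.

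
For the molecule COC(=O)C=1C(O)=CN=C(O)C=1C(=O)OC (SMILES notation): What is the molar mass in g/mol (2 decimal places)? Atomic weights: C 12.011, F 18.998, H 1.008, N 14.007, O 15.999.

227.17 g/mol

First, the molecular formula is C9H9NO6 (counting implicit H from valence).
  C: 9 × 12.011 = 108.099
  H: 9 × 1.008 = 9.072
  N: 1 × 14.007 = 14.007
  O: 6 × 15.999 = 95.994
Sum: 9×12.011 + 9×1.008 + 1×14.007 + 6×15.999 = 227.172 → 227.17 g/mol.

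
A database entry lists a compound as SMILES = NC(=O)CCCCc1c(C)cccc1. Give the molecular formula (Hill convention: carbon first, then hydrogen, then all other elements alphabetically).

C12H17NO

Walk through each heavy atom and fill implicit hydrogens from standard valence (C 4, N 3, O 2, S 2, halogen 1); for lowercase aromatic atoms, an aromatic c carries 1 H when it has two neighbours and 0 H with three, and aromatic n carries 0 H:
  atom 1: N, bond orders sum to 1 (valence 3) → 2 H
  atom 2: C, bond orders sum to 4 (valence 4) → 0 H
  atom 3: O, bond orders sum to 2 (valence 2) → 0 H
  atom 4: C, bond orders sum to 2 (valence 4) → 2 H
  atom 5: C, bond orders sum to 2 (valence 4) → 2 H
  atom 6: C, bond orders sum to 2 (valence 4) → 2 H
  atom 7: C, bond orders sum to 2 (valence 4) → 2 H
  atom 8: aromatic c, 3 neighbours → 0 H
  atom 9: aromatic c, 3 neighbours → 0 H
  atom 10: C, bond orders sum to 1 (valence 4) → 3 H
  atom 11: aromatic c, 2 neighbours → 1 H
  atom 12: aromatic c, 2 neighbours → 1 H
  atom 13: aromatic c, 2 neighbours → 1 H
  atom 14: aromatic c, 2 neighbours → 1 H
Totals → C:12, H:17, N:1, O:1.
In Hill order: C12H17NO.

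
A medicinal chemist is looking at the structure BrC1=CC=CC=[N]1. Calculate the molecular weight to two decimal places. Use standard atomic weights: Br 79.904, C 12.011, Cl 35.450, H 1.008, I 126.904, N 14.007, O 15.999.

First, the molecular formula is C5H4BrN (counting implicit H from valence).
  Br: 1 × 79.904 = 79.904
  C: 5 × 12.011 = 60.055
  H: 4 × 1.008 = 4.032
  N: 1 × 14.007 = 14.007
Sum: 1×79.904 + 5×12.011 + 4×1.008 + 1×14.007 = 157.998 → 158.00 g/mol.

158.00 g/mol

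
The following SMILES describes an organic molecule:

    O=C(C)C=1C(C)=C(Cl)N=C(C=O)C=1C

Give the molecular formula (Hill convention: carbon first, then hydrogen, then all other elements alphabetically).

C10H10ClNO2

Walk through each heavy atom and fill implicit hydrogens from standard valence (C 4, N 3, O 2, S 2, halogen 1):
  atom 1: O, bond orders sum to 2 (valence 2) → 0 H
  atom 2: C, bond orders sum to 4 (valence 4) → 0 H
  atom 3: C, bond orders sum to 1 (valence 4) → 3 H
  atom 4: C, bond orders sum to 4 (valence 4) → 0 H
  atom 5: C, bond orders sum to 4 (valence 4) → 0 H
  atom 6: C, bond orders sum to 1 (valence 4) → 3 H
  atom 7: C, bond orders sum to 4 (valence 4) → 0 H
  atom 8: Cl (halogen, monovalent) → 0 H
  atom 9: N, bond orders sum to 3 (valence 3) → 0 H
  atom 10: C, bond orders sum to 4 (valence 4) → 0 H
  atom 11: C, bond orders sum to 3 (valence 4) → 1 H
  atom 12: O, bond orders sum to 2 (valence 2) → 0 H
  atom 13: C, bond orders sum to 4 (valence 4) → 0 H
  atom 14: C, bond orders sum to 1 (valence 4) → 3 H
Totals → C:10, H:10, Cl:1, N:1, O:2.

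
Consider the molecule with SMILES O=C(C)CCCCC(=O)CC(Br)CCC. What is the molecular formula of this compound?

Walk through each heavy atom and fill implicit hydrogens from standard valence (C 4, N 3, O 2, S 2, halogen 1):
  atom 1: O, bond orders sum to 2 (valence 2) → 0 H
  atom 2: C, bond orders sum to 4 (valence 4) → 0 H
  atom 3: C, bond orders sum to 1 (valence 4) → 3 H
  atom 4: C, bond orders sum to 2 (valence 4) → 2 H
  atom 5: C, bond orders sum to 2 (valence 4) → 2 H
  atom 6: C, bond orders sum to 2 (valence 4) → 2 H
  atom 7: C, bond orders sum to 2 (valence 4) → 2 H
  atom 8: C, bond orders sum to 4 (valence 4) → 0 H
  atom 9: O, bond orders sum to 2 (valence 2) → 0 H
  atom 10: C, bond orders sum to 2 (valence 4) → 2 H
  atom 11: C, bond orders sum to 3 (valence 4) → 1 H
  atom 12: Br (halogen, monovalent) → 0 H
  atom 13: C, bond orders sum to 2 (valence 4) → 2 H
  atom 14: C, bond orders sum to 2 (valence 4) → 2 H
  atom 15: C, bond orders sum to 1 (valence 4) → 3 H
Totals → C:12, H:21, Br:1, O:2.
In Hill order: C12H21BrO2.

C12H21BrO2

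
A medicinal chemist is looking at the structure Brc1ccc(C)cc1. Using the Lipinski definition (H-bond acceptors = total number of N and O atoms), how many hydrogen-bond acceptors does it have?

0

N atoms: 0; O atoms: 0.
Lipinski HBA = 0 + 0 = 0.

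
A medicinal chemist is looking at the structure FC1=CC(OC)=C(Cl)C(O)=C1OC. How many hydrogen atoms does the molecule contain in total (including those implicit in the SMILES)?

8

Walk through each heavy atom and fill implicit hydrogens from standard valence (C 4, N 3, O 2, S 2, halogen 1):
  atom 1: F (halogen, monovalent) → 0 H
  atom 2: C, bond orders sum to 4 (valence 4) → 0 H
  atom 3: C, bond orders sum to 3 (valence 4) → 1 H
  atom 4: C, bond orders sum to 4 (valence 4) → 0 H
  atom 5: O, bond orders sum to 2 (valence 2) → 0 H
  atom 6: C, bond orders sum to 1 (valence 4) → 3 H
  atom 7: C, bond orders sum to 4 (valence 4) → 0 H
  atom 8: Cl (halogen, monovalent) → 0 H
  atom 9: C, bond orders sum to 4 (valence 4) → 0 H
  atom 10: O, bond orders sum to 1 (valence 2) → 1 H
  atom 11: C, bond orders sum to 4 (valence 4) → 0 H
  atom 12: O, bond orders sum to 2 (valence 2) → 0 H
  atom 13: C, bond orders sum to 1 (valence 4) → 3 H
Total hydrogens: 8.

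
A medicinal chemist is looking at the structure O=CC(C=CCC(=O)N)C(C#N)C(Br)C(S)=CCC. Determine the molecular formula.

Walk through each heavy atom and fill implicit hydrogens from standard valence (C 4, N 3, O 2, S 2, halogen 1):
  atom 1: O, bond orders sum to 2 (valence 2) → 0 H
  atom 2: C, bond orders sum to 3 (valence 4) → 1 H
  atom 3: C, bond orders sum to 3 (valence 4) → 1 H
  atom 4: C, bond orders sum to 3 (valence 4) → 1 H
  atom 5: C, bond orders sum to 3 (valence 4) → 1 H
  atom 6: C, bond orders sum to 2 (valence 4) → 2 H
  atom 7: C, bond orders sum to 4 (valence 4) → 0 H
  atom 8: O, bond orders sum to 2 (valence 2) → 0 H
  atom 9: N, bond orders sum to 1 (valence 3) → 2 H
  atom 10: C, bond orders sum to 3 (valence 4) → 1 H
  atom 11: C, bond orders sum to 4 (valence 4) → 0 H
  atom 12: N, bond orders sum to 3 (valence 3) → 0 H
  atom 13: C, bond orders sum to 3 (valence 4) → 1 H
  atom 14: Br (halogen, monovalent) → 0 H
  atom 15: C, bond orders sum to 4 (valence 4) → 0 H
  atom 16: S, bond orders sum to 1 (valence 2) → 1 H
  atom 17: C, bond orders sum to 3 (valence 4) → 1 H
  atom 18: C, bond orders sum to 2 (valence 4) → 2 H
  atom 19: C, bond orders sum to 1 (valence 4) → 3 H
Totals → C:13, H:17, Br:1, N:2, O:2, S:1.

C13H17BrN2O2S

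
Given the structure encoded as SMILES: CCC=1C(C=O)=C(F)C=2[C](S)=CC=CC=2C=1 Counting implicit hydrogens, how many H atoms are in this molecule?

Walk through each heavy atom and fill implicit hydrogens from standard valence (C 4, N 3, O 2, S 2, halogen 1):
  atom 1: C, bond orders sum to 1 (valence 4) → 3 H
  atom 2: C, bond orders sum to 2 (valence 4) → 2 H
  atom 3: C, bond orders sum to 4 (valence 4) → 0 H
  atom 4: C, bond orders sum to 4 (valence 4) → 0 H
  atom 5: C, bond orders sum to 3 (valence 4) → 1 H
  atom 6: O, bond orders sum to 2 (valence 2) → 0 H
  atom 7: C, bond orders sum to 4 (valence 4) → 0 H
  atom 8: F (halogen, monovalent) → 0 H
  atom 9: C, bond orders sum to 4 (valence 4) → 0 H
  atom 10: C with explicit H count 0
  atom 11: S, bond orders sum to 1 (valence 2) → 1 H
  atom 12: C, bond orders sum to 3 (valence 4) → 1 H
  atom 13: C, bond orders sum to 3 (valence 4) → 1 H
  atom 14: C, bond orders sum to 3 (valence 4) → 1 H
  atom 15: C, bond orders sum to 4 (valence 4) → 0 H
  atom 16: C, bond orders sum to 3 (valence 4) → 1 H
Total hydrogens: 11.

11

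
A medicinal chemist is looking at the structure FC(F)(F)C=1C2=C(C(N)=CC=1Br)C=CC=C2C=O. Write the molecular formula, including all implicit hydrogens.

C12H7BrF3NO

Walk through each heavy atom and fill implicit hydrogens from standard valence (C 4, N 3, O 2, S 2, halogen 1):
  atom 1: F (halogen, monovalent) → 0 H
  atom 2: C, bond orders sum to 4 (valence 4) → 0 H
  atom 3: F (halogen, monovalent) → 0 H
  atom 4: F (halogen, monovalent) → 0 H
  atom 5: C, bond orders sum to 4 (valence 4) → 0 H
  atom 6: C, bond orders sum to 4 (valence 4) → 0 H
  atom 7: C, bond orders sum to 4 (valence 4) → 0 H
  atom 8: C, bond orders sum to 4 (valence 4) → 0 H
  atom 9: N, bond orders sum to 1 (valence 3) → 2 H
  atom 10: C, bond orders sum to 3 (valence 4) → 1 H
  atom 11: C, bond orders sum to 4 (valence 4) → 0 H
  atom 12: Br (halogen, monovalent) → 0 H
  atom 13: C, bond orders sum to 3 (valence 4) → 1 H
  atom 14: C, bond orders sum to 3 (valence 4) → 1 H
  atom 15: C, bond orders sum to 3 (valence 4) → 1 H
  atom 16: C, bond orders sum to 4 (valence 4) → 0 H
  atom 17: C, bond orders sum to 3 (valence 4) → 1 H
  atom 18: O, bond orders sum to 2 (valence 2) → 0 H
Totals → C:12, H:7, Br:1, F:3, N:1, O:1.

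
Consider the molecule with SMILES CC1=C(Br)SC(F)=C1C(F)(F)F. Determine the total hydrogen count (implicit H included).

Walk through each heavy atom and fill implicit hydrogens from standard valence (C 4, N 3, O 2, S 2, halogen 1):
  atom 1: C, bond orders sum to 1 (valence 4) → 3 H
  atom 2: C, bond orders sum to 4 (valence 4) → 0 H
  atom 3: C, bond orders sum to 4 (valence 4) → 0 H
  atom 4: Br (halogen, monovalent) → 0 H
  atom 5: S, bond orders sum to 2 (valence 2) → 0 H
  atom 6: C, bond orders sum to 4 (valence 4) → 0 H
  atom 7: F (halogen, monovalent) → 0 H
  atom 8: C, bond orders sum to 4 (valence 4) → 0 H
  atom 9: C, bond orders sum to 4 (valence 4) → 0 H
  atom 10: F (halogen, monovalent) → 0 H
  atom 11: F (halogen, monovalent) → 0 H
  atom 12: F (halogen, monovalent) → 0 H
Total hydrogens: 3.

3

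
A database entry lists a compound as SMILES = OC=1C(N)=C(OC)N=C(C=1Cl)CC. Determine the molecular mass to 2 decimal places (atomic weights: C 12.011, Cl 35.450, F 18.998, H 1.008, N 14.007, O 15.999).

202.64 g/mol

First, the molecular formula is C8H11ClN2O2 (counting implicit H from valence).
  C: 8 × 12.011 = 96.088
  Cl: 1 × 35.450 = 35.450
  H: 11 × 1.008 = 11.088
  N: 2 × 14.007 = 28.014
  O: 2 × 15.999 = 31.998
Sum: 8×12.011 + 1×35.450 + 11×1.008 + 2×14.007 + 2×15.999 = 202.638 → 202.64 g/mol.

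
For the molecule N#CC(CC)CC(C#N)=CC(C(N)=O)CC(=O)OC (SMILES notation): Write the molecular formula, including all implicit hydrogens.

C13H17N3O3

Walk through each heavy atom and fill implicit hydrogens from standard valence (C 4, N 3, O 2, S 2, halogen 1):
  atom 1: N, bond orders sum to 3 (valence 3) → 0 H
  atom 2: C, bond orders sum to 4 (valence 4) → 0 H
  atom 3: C, bond orders sum to 3 (valence 4) → 1 H
  atom 4: C, bond orders sum to 2 (valence 4) → 2 H
  atom 5: C, bond orders sum to 1 (valence 4) → 3 H
  atom 6: C, bond orders sum to 2 (valence 4) → 2 H
  atom 7: C, bond orders sum to 4 (valence 4) → 0 H
  atom 8: C, bond orders sum to 4 (valence 4) → 0 H
  atom 9: N, bond orders sum to 3 (valence 3) → 0 H
  atom 10: C, bond orders sum to 3 (valence 4) → 1 H
  atom 11: C, bond orders sum to 3 (valence 4) → 1 H
  atom 12: C, bond orders sum to 4 (valence 4) → 0 H
  atom 13: N, bond orders sum to 1 (valence 3) → 2 H
  atom 14: O, bond orders sum to 2 (valence 2) → 0 H
  atom 15: C, bond orders sum to 2 (valence 4) → 2 H
  atom 16: C, bond orders sum to 4 (valence 4) → 0 H
  atom 17: O, bond orders sum to 2 (valence 2) → 0 H
  atom 18: O, bond orders sum to 2 (valence 2) → 0 H
  atom 19: C, bond orders sum to 1 (valence 4) → 3 H
Totals → C:13, H:17, N:3, O:3.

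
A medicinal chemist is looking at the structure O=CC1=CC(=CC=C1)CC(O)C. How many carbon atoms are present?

Count every carbon token in the SMILES (each C, including those in ring-closure positions and inside branches).
Carbon count: 10.

10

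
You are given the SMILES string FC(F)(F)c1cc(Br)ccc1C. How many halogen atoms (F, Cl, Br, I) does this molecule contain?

Halogen atoms appear at heavy-atom positions 1, 3, 4, 8 (1×Br, 3×F).
Halogen count: 4.

4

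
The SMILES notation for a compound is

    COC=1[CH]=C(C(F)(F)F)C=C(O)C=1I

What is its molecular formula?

Walk through each heavy atom and fill implicit hydrogens from standard valence (C 4, N 3, O 2, S 2, halogen 1):
  atom 1: C, bond orders sum to 1 (valence 4) → 3 H
  atom 2: O, bond orders sum to 2 (valence 2) → 0 H
  atom 3: C, bond orders sum to 4 (valence 4) → 0 H
  atom 4: C with explicit H count 1
  atom 5: C, bond orders sum to 4 (valence 4) → 0 H
  atom 6: C, bond orders sum to 4 (valence 4) → 0 H
  atom 7: F (halogen, monovalent) → 0 H
  atom 8: F (halogen, monovalent) → 0 H
  atom 9: F (halogen, monovalent) → 0 H
  atom 10: C, bond orders sum to 3 (valence 4) → 1 H
  atom 11: C, bond orders sum to 4 (valence 4) → 0 H
  atom 12: O, bond orders sum to 1 (valence 2) → 1 H
  atom 13: C, bond orders sum to 4 (valence 4) → 0 H
  atom 14: I (halogen, monovalent) → 0 H
Totals → C:8, H:6, F:3, I:1, O:2.

C8H6F3IO2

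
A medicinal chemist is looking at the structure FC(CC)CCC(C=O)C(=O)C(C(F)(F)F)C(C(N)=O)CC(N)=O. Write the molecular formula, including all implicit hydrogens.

C14H20F4N2O4

Walk through each heavy atom and fill implicit hydrogens from standard valence (C 4, N 3, O 2, S 2, halogen 1):
  atom 1: F (halogen, monovalent) → 0 H
  atom 2: C, bond orders sum to 3 (valence 4) → 1 H
  atom 3: C, bond orders sum to 2 (valence 4) → 2 H
  atom 4: C, bond orders sum to 1 (valence 4) → 3 H
  atom 5: C, bond orders sum to 2 (valence 4) → 2 H
  atom 6: C, bond orders sum to 2 (valence 4) → 2 H
  atom 7: C, bond orders sum to 3 (valence 4) → 1 H
  atom 8: C, bond orders sum to 3 (valence 4) → 1 H
  atom 9: O, bond orders sum to 2 (valence 2) → 0 H
  atom 10: C, bond orders sum to 4 (valence 4) → 0 H
  atom 11: O, bond orders sum to 2 (valence 2) → 0 H
  atom 12: C, bond orders sum to 3 (valence 4) → 1 H
  atom 13: C, bond orders sum to 4 (valence 4) → 0 H
  atom 14: F (halogen, monovalent) → 0 H
  atom 15: F (halogen, monovalent) → 0 H
  atom 16: F (halogen, monovalent) → 0 H
  atom 17: C, bond orders sum to 3 (valence 4) → 1 H
  atom 18: C, bond orders sum to 4 (valence 4) → 0 H
  atom 19: N, bond orders sum to 1 (valence 3) → 2 H
  atom 20: O, bond orders sum to 2 (valence 2) → 0 H
  atom 21: C, bond orders sum to 2 (valence 4) → 2 H
  atom 22: C, bond orders sum to 4 (valence 4) → 0 H
  atom 23: N, bond orders sum to 1 (valence 3) → 2 H
  atom 24: O, bond orders sum to 2 (valence 2) → 0 H
Totals → C:14, H:20, F:4, N:2, O:4.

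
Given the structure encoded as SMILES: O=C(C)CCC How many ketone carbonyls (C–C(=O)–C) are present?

The ketone motif appears at heavy-atom position 2 in the SMILES.
Ketone count: 1.

1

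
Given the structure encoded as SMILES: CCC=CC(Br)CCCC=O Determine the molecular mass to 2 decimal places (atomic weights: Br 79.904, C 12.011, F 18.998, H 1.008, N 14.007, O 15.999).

First, the molecular formula is C9H15BrO (counting implicit H from valence).
  Br: 1 × 79.904 = 79.904
  C: 9 × 12.011 = 108.099
  H: 15 × 1.008 = 15.120
  O: 1 × 15.999 = 15.999
Sum: 1×79.904 + 9×12.011 + 15×1.008 + 1×15.999 = 219.122 → 219.12 g/mol.

219.12 g/mol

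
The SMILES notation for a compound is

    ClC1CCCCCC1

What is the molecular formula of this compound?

C7H13Cl

Walk through each heavy atom and fill implicit hydrogens from standard valence (C 4, N 3, O 2, S 2, halogen 1):
  atom 1: Cl (halogen, monovalent) → 0 H
  atom 2: C, bond orders sum to 3 (valence 4) → 1 H
  atom 3: C, bond orders sum to 2 (valence 4) → 2 H
  atom 4: C, bond orders sum to 2 (valence 4) → 2 H
  atom 5: C, bond orders sum to 2 (valence 4) → 2 H
  atom 6: C, bond orders sum to 2 (valence 4) → 2 H
  atom 7: C, bond orders sum to 2 (valence 4) → 2 H
  atom 8: C, bond orders sum to 2 (valence 4) → 2 H
Totals → C:7, H:13, Cl:1.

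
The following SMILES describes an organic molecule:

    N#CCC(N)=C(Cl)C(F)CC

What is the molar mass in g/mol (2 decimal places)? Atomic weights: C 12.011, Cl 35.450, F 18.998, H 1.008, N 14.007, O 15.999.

176.62 g/mol

First, the molecular formula is C7H10ClFN2 (counting implicit H from valence).
  C: 7 × 12.011 = 84.077
  Cl: 1 × 35.450 = 35.450
  F: 1 × 18.998 = 18.998
  H: 10 × 1.008 = 10.080
  N: 2 × 14.007 = 28.014
Sum: 7×12.011 + 1×35.450 + 1×18.998 + 10×1.008 + 2×14.007 = 176.619 → 176.62 g/mol.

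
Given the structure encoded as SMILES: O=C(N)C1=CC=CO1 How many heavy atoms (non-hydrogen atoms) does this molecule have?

Every atom symbol written in the SMILES (organic subset) is one heavy atom; implicit H are not written.
Heavy atoms by element → C:5, N:1, O:2.
Total: 8.

8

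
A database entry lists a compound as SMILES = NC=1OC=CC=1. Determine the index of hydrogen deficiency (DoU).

Degree of unsaturation = (number of rings) + (number of π bonds).
Ring closures in the SMILES: 1.
π bonds: 2 double bonds (each 1 DoU) → 2 DoU from unsaturation.
Total DoU = 1 + 2 = 3.

3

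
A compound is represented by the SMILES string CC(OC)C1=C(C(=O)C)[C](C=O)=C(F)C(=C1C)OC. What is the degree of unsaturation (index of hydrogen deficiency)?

6

Degree of unsaturation = (number of rings) + (number of π bonds).
Ring closures in the SMILES: 1.
π bonds: 5 double bonds (each 1 DoU) → 5 DoU from unsaturation.
Total DoU = 1 + 5 = 6.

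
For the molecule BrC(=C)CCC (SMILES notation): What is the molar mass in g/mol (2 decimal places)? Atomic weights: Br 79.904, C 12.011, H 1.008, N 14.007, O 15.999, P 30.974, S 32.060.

149.03 g/mol

First, the molecular formula is C5H9Br (counting implicit H from valence).
  Br: 1 × 79.904 = 79.904
  C: 5 × 12.011 = 60.055
  H: 9 × 1.008 = 9.072
Sum: 1×79.904 + 5×12.011 + 9×1.008 = 149.031 → 149.03 g/mol.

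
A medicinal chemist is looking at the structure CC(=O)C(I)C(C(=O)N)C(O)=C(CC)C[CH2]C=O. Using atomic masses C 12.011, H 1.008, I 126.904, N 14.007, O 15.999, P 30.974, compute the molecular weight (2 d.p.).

367.18 g/mol

First, the molecular formula is C12H18INO4 (counting implicit H from valence).
  C: 12 × 12.011 = 144.132
  H: 18 × 1.008 = 18.144
  I: 1 × 126.904 = 126.904
  N: 1 × 14.007 = 14.007
  O: 4 × 15.999 = 63.996
Sum: 12×12.011 + 18×1.008 + 1×126.904 + 1×14.007 + 4×15.999 = 367.183 → 367.18 g/mol.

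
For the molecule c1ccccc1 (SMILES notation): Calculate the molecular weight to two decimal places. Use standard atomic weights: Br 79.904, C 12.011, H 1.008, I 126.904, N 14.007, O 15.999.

78.11 g/mol

First, the molecular formula is C6H6 (counting implicit H from valence).
  C: 6 × 12.011 = 72.066
  H: 6 × 1.008 = 6.048
Sum: 6×12.011 + 6×1.008 = 78.114 → 78.11 g/mol.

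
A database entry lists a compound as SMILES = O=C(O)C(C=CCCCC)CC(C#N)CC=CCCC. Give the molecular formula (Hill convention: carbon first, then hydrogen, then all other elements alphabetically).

C17H27NO2

Walk through each heavy atom and fill implicit hydrogens from standard valence (C 4, N 3, O 2, S 2, halogen 1):
  atom 1: O, bond orders sum to 2 (valence 2) → 0 H
  atom 2: C, bond orders sum to 4 (valence 4) → 0 H
  atom 3: O, bond orders sum to 1 (valence 2) → 1 H
  atom 4: C, bond orders sum to 3 (valence 4) → 1 H
  atom 5: C, bond orders sum to 3 (valence 4) → 1 H
  atom 6: C, bond orders sum to 3 (valence 4) → 1 H
  atom 7: C, bond orders sum to 2 (valence 4) → 2 H
  atom 8: C, bond orders sum to 2 (valence 4) → 2 H
  atom 9: C, bond orders sum to 2 (valence 4) → 2 H
  atom 10: C, bond orders sum to 1 (valence 4) → 3 H
  atom 11: C, bond orders sum to 2 (valence 4) → 2 H
  atom 12: C, bond orders sum to 3 (valence 4) → 1 H
  atom 13: C, bond orders sum to 4 (valence 4) → 0 H
  atom 14: N, bond orders sum to 3 (valence 3) → 0 H
  atom 15: C, bond orders sum to 2 (valence 4) → 2 H
  atom 16: C, bond orders sum to 3 (valence 4) → 1 H
  atom 17: C, bond orders sum to 3 (valence 4) → 1 H
  atom 18: C, bond orders sum to 2 (valence 4) → 2 H
  atom 19: C, bond orders sum to 2 (valence 4) → 2 H
  atom 20: C, bond orders sum to 1 (valence 4) → 3 H
Totals → C:17, H:27, N:1, O:2.
In Hill order: C17H27NO2.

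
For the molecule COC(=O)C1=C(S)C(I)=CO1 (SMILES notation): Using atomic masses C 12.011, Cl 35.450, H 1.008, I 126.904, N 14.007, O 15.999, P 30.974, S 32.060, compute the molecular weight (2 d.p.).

First, the molecular formula is C6H5IO3S (counting implicit H from valence).
  C: 6 × 12.011 = 72.066
  H: 5 × 1.008 = 5.040
  I: 1 × 126.904 = 126.904
  O: 3 × 15.999 = 47.997
  S: 1 × 32.060 = 32.060
Sum: 6×12.011 + 5×1.008 + 1×126.904 + 3×15.999 + 1×32.060 = 284.067 → 284.07 g/mol.

284.07 g/mol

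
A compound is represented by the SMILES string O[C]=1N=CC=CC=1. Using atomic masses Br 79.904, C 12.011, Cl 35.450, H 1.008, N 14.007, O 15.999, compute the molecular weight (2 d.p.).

First, the molecular formula is C5H5NO (counting implicit H from valence).
  C: 5 × 12.011 = 60.055
  H: 5 × 1.008 = 5.040
  N: 1 × 14.007 = 14.007
  O: 1 × 15.999 = 15.999
Sum: 5×12.011 + 5×1.008 + 1×14.007 + 1×15.999 = 95.101 → 95.10 g/mol.

95.10 g/mol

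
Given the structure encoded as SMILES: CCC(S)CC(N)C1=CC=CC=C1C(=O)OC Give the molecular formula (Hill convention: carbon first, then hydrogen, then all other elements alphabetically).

Walk through each heavy atom and fill implicit hydrogens from standard valence (C 4, N 3, O 2, S 2, halogen 1):
  atom 1: C, bond orders sum to 1 (valence 4) → 3 H
  atom 2: C, bond orders sum to 2 (valence 4) → 2 H
  atom 3: C, bond orders sum to 3 (valence 4) → 1 H
  atom 4: S, bond orders sum to 1 (valence 2) → 1 H
  atom 5: C, bond orders sum to 2 (valence 4) → 2 H
  atom 6: C, bond orders sum to 3 (valence 4) → 1 H
  atom 7: N, bond orders sum to 1 (valence 3) → 2 H
  atom 8: C, bond orders sum to 4 (valence 4) → 0 H
  atom 9: C, bond orders sum to 3 (valence 4) → 1 H
  atom 10: C, bond orders sum to 3 (valence 4) → 1 H
  atom 11: C, bond orders sum to 3 (valence 4) → 1 H
  atom 12: C, bond orders sum to 3 (valence 4) → 1 H
  atom 13: C, bond orders sum to 4 (valence 4) → 0 H
  atom 14: C, bond orders sum to 4 (valence 4) → 0 H
  atom 15: O, bond orders sum to 2 (valence 2) → 0 H
  atom 16: O, bond orders sum to 2 (valence 2) → 0 H
  atom 17: C, bond orders sum to 1 (valence 4) → 3 H
Totals → C:13, H:19, N:1, O:2, S:1.
In Hill order: C13H19NO2S.

C13H19NO2S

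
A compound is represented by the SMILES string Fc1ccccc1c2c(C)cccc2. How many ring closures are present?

2

In SMILES, each pair of matching ring-closure digits denotes one ring-closing bond; the number of such bonds equals the number of independent rings.
Ring-closure bonds here: 2.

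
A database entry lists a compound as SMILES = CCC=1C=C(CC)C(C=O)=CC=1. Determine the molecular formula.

Walk through each heavy atom and fill implicit hydrogens from standard valence (C 4, N 3, O 2, S 2, halogen 1):
  atom 1: C, bond orders sum to 1 (valence 4) → 3 H
  atom 2: C, bond orders sum to 2 (valence 4) → 2 H
  atom 3: C, bond orders sum to 4 (valence 4) → 0 H
  atom 4: C, bond orders sum to 3 (valence 4) → 1 H
  atom 5: C, bond orders sum to 4 (valence 4) → 0 H
  atom 6: C, bond orders sum to 2 (valence 4) → 2 H
  atom 7: C, bond orders sum to 1 (valence 4) → 3 H
  atom 8: C, bond orders sum to 4 (valence 4) → 0 H
  atom 9: C, bond orders sum to 3 (valence 4) → 1 H
  atom 10: O, bond orders sum to 2 (valence 2) → 0 H
  atom 11: C, bond orders sum to 3 (valence 4) → 1 H
  atom 12: C, bond orders sum to 3 (valence 4) → 1 H
Totals → C:11, H:14, O:1.
In Hill order: C11H14O.

C11H14O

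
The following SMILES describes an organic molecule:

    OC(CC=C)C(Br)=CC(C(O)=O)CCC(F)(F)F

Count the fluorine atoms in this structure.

Scan the SMILES for F atoms (remember two-letter symbols like Cl and Br are single atoms).
Fluorine count: 3.

3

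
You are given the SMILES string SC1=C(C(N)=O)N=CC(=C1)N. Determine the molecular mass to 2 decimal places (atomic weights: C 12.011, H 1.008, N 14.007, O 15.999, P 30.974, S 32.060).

169.20 g/mol

First, the molecular formula is C6H7N3OS (counting implicit H from valence).
  C: 6 × 12.011 = 72.066
  H: 7 × 1.008 = 7.056
  N: 3 × 14.007 = 42.021
  O: 1 × 15.999 = 15.999
  S: 1 × 32.060 = 32.060
Sum: 6×12.011 + 7×1.008 + 3×14.007 + 1×15.999 + 1×32.060 = 169.202 → 169.20 g/mol.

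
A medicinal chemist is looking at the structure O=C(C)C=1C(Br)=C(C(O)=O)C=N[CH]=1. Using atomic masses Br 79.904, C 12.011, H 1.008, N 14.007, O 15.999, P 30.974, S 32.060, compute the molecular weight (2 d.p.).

244.04 g/mol

First, the molecular formula is C8H6BrNO3 (counting implicit H from valence).
  Br: 1 × 79.904 = 79.904
  C: 8 × 12.011 = 96.088
  H: 6 × 1.008 = 6.048
  N: 1 × 14.007 = 14.007
  O: 3 × 15.999 = 47.997
Sum: 1×79.904 + 8×12.011 + 6×1.008 + 1×14.007 + 3×15.999 = 244.044 → 244.04 g/mol.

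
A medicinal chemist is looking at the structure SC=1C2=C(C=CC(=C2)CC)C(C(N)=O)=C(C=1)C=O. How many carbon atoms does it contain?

14

Count every carbon token in the SMILES (each C, including those in ring-closure positions and inside branches).
Carbon count: 14.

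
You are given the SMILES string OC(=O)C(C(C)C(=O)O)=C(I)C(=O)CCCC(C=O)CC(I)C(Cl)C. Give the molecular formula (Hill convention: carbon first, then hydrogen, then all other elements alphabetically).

C16H21ClI2O6

Walk through each heavy atom and fill implicit hydrogens from standard valence (C 4, N 3, O 2, S 2, halogen 1):
  atom 1: O, bond orders sum to 1 (valence 2) → 1 H
  atom 2: C, bond orders sum to 4 (valence 4) → 0 H
  atom 3: O, bond orders sum to 2 (valence 2) → 0 H
  atom 4: C, bond orders sum to 4 (valence 4) → 0 H
  atom 5: C, bond orders sum to 3 (valence 4) → 1 H
  atom 6: C, bond orders sum to 1 (valence 4) → 3 H
  atom 7: C, bond orders sum to 4 (valence 4) → 0 H
  atom 8: O, bond orders sum to 2 (valence 2) → 0 H
  atom 9: O, bond orders sum to 1 (valence 2) → 1 H
  atom 10: C, bond orders sum to 4 (valence 4) → 0 H
  atom 11: I (halogen, monovalent) → 0 H
  atom 12: C, bond orders sum to 4 (valence 4) → 0 H
  atom 13: O, bond orders sum to 2 (valence 2) → 0 H
  atom 14: C, bond orders sum to 2 (valence 4) → 2 H
  atom 15: C, bond orders sum to 2 (valence 4) → 2 H
  atom 16: C, bond orders sum to 2 (valence 4) → 2 H
  atom 17: C, bond orders sum to 3 (valence 4) → 1 H
  atom 18: C, bond orders sum to 3 (valence 4) → 1 H
  atom 19: O, bond orders sum to 2 (valence 2) → 0 H
  atom 20: C, bond orders sum to 2 (valence 4) → 2 H
  atom 21: C, bond orders sum to 3 (valence 4) → 1 H
  atom 22: I (halogen, monovalent) → 0 H
  atom 23: C, bond orders sum to 3 (valence 4) → 1 H
  atom 24: Cl (halogen, monovalent) → 0 H
  atom 25: C, bond orders sum to 1 (valence 4) → 3 H
Totals → C:16, H:21, Cl:1, I:2, O:6.
In Hill order: C16H21ClI2O6.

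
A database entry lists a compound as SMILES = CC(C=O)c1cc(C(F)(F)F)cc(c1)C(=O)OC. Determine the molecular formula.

C12H11F3O3

Walk through each heavy atom and fill implicit hydrogens from standard valence (C 4, N 3, O 2, S 2, halogen 1); for lowercase aromatic atoms, an aromatic c carries 1 H when it has two neighbours and 0 H with three, and aromatic n carries 0 H:
  atom 1: C, bond orders sum to 1 (valence 4) → 3 H
  atom 2: C, bond orders sum to 3 (valence 4) → 1 H
  atom 3: C, bond orders sum to 3 (valence 4) → 1 H
  atom 4: O, bond orders sum to 2 (valence 2) → 0 H
  atom 5: aromatic c, 3 neighbours → 0 H
  atom 6: aromatic c, 2 neighbours → 1 H
  atom 7: aromatic c, 3 neighbours → 0 H
  atom 8: C, bond orders sum to 4 (valence 4) → 0 H
  atom 9: F (halogen, monovalent) → 0 H
  atom 10: F (halogen, monovalent) → 0 H
  atom 11: F (halogen, monovalent) → 0 H
  atom 12: aromatic c, 2 neighbours → 1 H
  atom 13: aromatic c, 3 neighbours → 0 H
  atom 14: aromatic c, 2 neighbours → 1 H
  atom 15: C, bond orders sum to 4 (valence 4) → 0 H
  atom 16: O, bond orders sum to 2 (valence 2) → 0 H
  atom 17: O, bond orders sum to 2 (valence 2) → 0 H
  atom 18: C, bond orders sum to 1 (valence 4) → 3 H
Totals → C:12, H:11, F:3, O:3.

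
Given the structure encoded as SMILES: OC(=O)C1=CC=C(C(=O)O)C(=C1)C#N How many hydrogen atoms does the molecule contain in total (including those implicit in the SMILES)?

5

Walk through each heavy atom and fill implicit hydrogens from standard valence (C 4, N 3, O 2, S 2, halogen 1):
  atom 1: O, bond orders sum to 1 (valence 2) → 1 H
  atom 2: C, bond orders sum to 4 (valence 4) → 0 H
  atom 3: O, bond orders sum to 2 (valence 2) → 0 H
  atom 4: C, bond orders sum to 4 (valence 4) → 0 H
  atom 5: C, bond orders sum to 3 (valence 4) → 1 H
  atom 6: C, bond orders sum to 3 (valence 4) → 1 H
  atom 7: C, bond orders sum to 4 (valence 4) → 0 H
  atom 8: C, bond orders sum to 4 (valence 4) → 0 H
  atom 9: O, bond orders sum to 2 (valence 2) → 0 H
  atom 10: O, bond orders sum to 1 (valence 2) → 1 H
  atom 11: C, bond orders sum to 4 (valence 4) → 0 H
  atom 12: C, bond orders sum to 3 (valence 4) → 1 H
  atom 13: C, bond orders sum to 4 (valence 4) → 0 H
  atom 14: N, bond orders sum to 3 (valence 3) → 0 H
Total hydrogens: 5.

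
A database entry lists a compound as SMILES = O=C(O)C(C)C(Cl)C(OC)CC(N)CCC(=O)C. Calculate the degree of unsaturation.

Degree of unsaturation = (number of rings) + (number of π bonds).
Ring closures in the SMILES: 0.
π bonds: 2 double bonds (each 1 DoU) → 2 DoU from unsaturation.
Total DoU = 0 + 2 = 2.

2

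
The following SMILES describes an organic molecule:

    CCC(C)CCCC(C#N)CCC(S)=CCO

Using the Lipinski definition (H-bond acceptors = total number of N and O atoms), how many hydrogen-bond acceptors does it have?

N atoms: 1; O atoms: 1.
Lipinski HBA = 1 + 1 = 2.

2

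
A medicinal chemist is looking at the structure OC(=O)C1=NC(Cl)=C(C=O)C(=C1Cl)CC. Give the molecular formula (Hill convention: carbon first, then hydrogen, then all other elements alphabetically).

Walk through each heavy atom and fill implicit hydrogens from standard valence (C 4, N 3, O 2, S 2, halogen 1):
  atom 1: O, bond orders sum to 1 (valence 2) → 1 H
  atom 2: C, bond orders sum to 4 (valence 4) → 0 H
  atom 3: O, bond orders sum to 2 (valence 2) → 0 H
  atom 4: C, bond orders sum to 4 (valence 4) → 0 H
  atom 5: N, bond orders sum to 3 (valence 3) → 0 H
  atom 6: C, bond orders sum to 4 (valence 4) → 0 H
  atom 7: Cl (halogen, monovalent) → 0 H
  atom 8: C, bond orders sum to 4 (valence 4) → 0 H
  atom 9: C, bond orders sum to 3 (valence 4) → 1 H
  atom 10: O, bond orders sum to 2 (valence 2) → 0 H
  atom 11: C, bond orders sum to 4 (valence 4) → 0 H
  atom 12: C, bond orders sum to 4 (valence 4) → 0 H
  atom 13: Cl (halogen, monovalent) → 0 H
  atom 14: C, bond orders sum to 2 (valence 4) → 2 H
  atom 15: C, bond orders sum to 1 (valence 4) → 3 H
Totals → C:9, H:7, Cl:2, N:1, O:3.
In Hill order: C9H7Cl2NO3.

C9H7Cl2NO3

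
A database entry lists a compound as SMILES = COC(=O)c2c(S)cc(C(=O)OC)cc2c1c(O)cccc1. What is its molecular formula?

Walk through each heavy atom and fill implicit hydrogens from standard valence (C 4, N 3, O 2, S 2, halogen 1); for lowercase aromatic atoms, an aromatic c carries 1 H when it has two neighbours and 0 H with three, and aromatic n carries 0 H:
  atom 1: C, bond orders sum to 1 (valence 4) → 3 H
  atom 2: O, bond orders sum to 2 (valence 2) → 0 H
  atom 3: C, bond orders sum to 4 (valence 4) → 0 H
  atom 4: O, bond orders sum to 2 (valence 2) → 0 H
  atom 5: aromatic c, 3 neighbours → 0 H
  atom 6: aromatic c, 3 neighbours → 0 H
  atom 7: S, bond orders sum to 1 (valence 2) → 1 H
  atom 8: aromatic c, 2 neighbours → 1 H
  atom 9: aromatic c, 3 neighbours → 0 H
  atom 10: C, bond orders sum to 4 (valence 4) → 0 H
  atom 11: O, bond orders sum to 2 (valence 2) → 0 H
  atom 12: O, bond orders sum to 2 (valence 2) → 0 H
  atom 13: C, bond orders sum to 1 (valence 4) → 3 H
  atom 14: aromatic c, 2 neighbours → 1 H
  atom 15: aromatic c, 3 neighbours → 0 H
  atom 16: aromatic c, 3 neighbours → 0 H
  atom 17: aromatic c, 3 neighbours → 0 H
  atom 18: O, bond orders sum to 1 (valence 2) → 1 H
  atom 19: aromatic c, 2 neighbours → 1 H
  atom 20: aromatic c, 2 neighbours → 1 H
  atom 21: aromatic c, 2 neighbours → 1 H
  atom 22: aromatic c, 2 neighbours → 1 H
Totals → C:16, H:14, O:5, S:1.
In Hill order: C16H14O5S.

C16H14O5S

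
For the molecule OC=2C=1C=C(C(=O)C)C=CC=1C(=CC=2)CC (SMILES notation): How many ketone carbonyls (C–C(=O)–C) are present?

The ketone motif appears at heavy-atom position 6 in the SMILES.
Other groups present: 1 hydroxyl.
Ketone count: 1.

1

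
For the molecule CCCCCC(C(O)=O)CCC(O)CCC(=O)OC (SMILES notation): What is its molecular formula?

Walk through each heavy atom and fill implicit hydrogens from standard valence (C 4, N 3, O 2, S 2, halogen 1):
  atom 1: C, bond orders sum to 1 (valence 4) → 3 H
  atom 2: C, bond orders sum to 2 (valence 4) → 2 H
  atom 3: C, bond orders sum to 2 (valence 4) → 2 H
  atom 4: C, bond orders sum to 2 (valence 4) → 2 H
  atom 5: C, bond orders sum to 2 (valence 4) → 2 H
  atom 6: C, bond orders sum to 3 (valence 4) → 1 H
  atom 7: C, bond orders sum to 4 (valence 4) → 0 H
  atom 8: O, bond orders sum to 1 (valence 2) → 1 H
  atom 9: O, bond orders sum to 2 (valence 2) → 0 H
  atom 10: C, bond orders sum to 2 (valence 4) → 2 H
  atom 11: C, bond orders sum to 2 (valence 4) → 2 H
  atom 12: C, bond orders sum to 3 (valence 4) → 1 H
  atom 13: O, bond orders sum to 1 (valence 2) → 1 H
  atom 14: C, bond orders sum to 2 (valence 4) → 2 H
  atom 15: C, bond orders sum to 2 (valence 4) → 2 H
  atom 16: C, bond orders sum to 4 (valence 4) → 0 H
  atom 17: O, bond orders sum to 2 (valence 2) → 0 H
  atom 18: O, bond orders sum to 2 (valence 2) → 0 H
  atom 19: C, bond orders sum to 1 (valence 4) → 3 H
Totals → C:14, H:26, O:5.

C14H26O5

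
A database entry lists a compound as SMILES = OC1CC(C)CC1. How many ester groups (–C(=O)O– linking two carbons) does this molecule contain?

Scan the SMILES for the ester motif — none present.
Groups that are present: 1 hydroxyl.

0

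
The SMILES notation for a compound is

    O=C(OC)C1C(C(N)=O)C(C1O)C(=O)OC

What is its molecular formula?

Walk through each heavy atom and fill implicit hydrogens from standard valence (C 4, N 3, O 2, S 2, halogen 1):
  atom 1: O, bond orders sum to 2 (valence 2) → 0 H
  atom 2: C, bond orders sum to 4 (valence 4) → 0 H
  atom 3: O, bond orders sum to 2 (valence 2) → 0 H
  atom 4: C, bond orders sum to 1 (valence 4) → 3 H
  atom 5: C, bond orders sum to 3 (valence 4) → 1 H
  atom 6: C, bond orders sum to 3 (valence 4) → 1 H
  atom 7: C, bond orders sum to 4 (valence 4) → 0 H
  atom 8: N, bond orders sum to 1 (valence 3) → 2 H
  atom 9: O, bond orders sum to 2 (valence 2) → 0 H
  atom 10: C, bond orders sum to 3 (valence 4) → 1 H
  atom 11: C, bond orders sum to 3 (valence 4) → 1 H
  atom 12: O, bond orders sum to 1 (valence 2) → 1 H
  atom 13: C, bond orders sum to 4 (valence 4) → 0 H
  atom 14: O, bond orders sum to 2 (valence 2) → 0 H
  atom 15: O, bond orders sum to 2 (valence 2) → 0 H
  atom 16: C, bond orders sum to 1 (valence 4) → 3 H
Totals → C:9, H:13, N:1, O:6.

C9H13NO6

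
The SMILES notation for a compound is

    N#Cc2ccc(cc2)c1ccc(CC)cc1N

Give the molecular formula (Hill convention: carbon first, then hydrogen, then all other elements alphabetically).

Walk through each heavy atom and fill implicit hydrogens from standard valence (C 4, N 3, O 2, S 2, halogen 1); for lowercase aromatic atoms, an aromatic c carries 1 H when it has two neighbours and 0 H with three, and aromatic n carries 0 H:
  atom 1: N, bond orders sum to 3 (valence 3) → 0 H
  atom 2: C, bond orders sum to 4 (valence 4) → 0 H
  atom 3: aromatic c, 3 neighbours → 0 H
  atom 4: aromatic c, 2 neighbours → 1 H
  atom 5: aromatic c, 2 neighbours → 1 H
  atom 6: aromatic c, 3 neighbours → 0 H
  atom 7: aromatic c, 2 neighbours → 1 H
  atom 8: aromatic c, 2 neighbours → 1 H
  atom 9: aromatic c, 3 neighbours → 0 H
  atom 10: aromatic c, 2 neighbours → 1 H
  atom 11: aromatic c, 2 neighbours → 1 H
  atom 12: aromatic c, 3 neighbours → 0 H
  atom 13: C, bond orders sum to 2 (valence 4) → 2 H
  atom 14: C, bond orders sum to 1 (valence 4) → 3 H
  atom 15: aromatic c, 2 neighbours → 1 H
  atom 16: aromatic c, 3 neighbours → 0 H
  atom 17: N, bond orders sum to 1 (valence 3) → 2 H
Totals → C:15, H:14, N:2.

C15H14N2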